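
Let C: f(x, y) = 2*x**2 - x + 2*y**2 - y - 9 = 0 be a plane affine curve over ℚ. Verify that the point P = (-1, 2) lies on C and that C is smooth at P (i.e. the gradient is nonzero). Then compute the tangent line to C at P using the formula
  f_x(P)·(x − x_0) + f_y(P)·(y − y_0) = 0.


Tangent line at P: -5*x + 7*y - 19 = 0.

Step 1: f(-1, 2) = 0, so P lies on C.
Step 2: partial derivatives
  f_x(x, y) = 4*x - 1, f_y(x, y) = 4*y - 1.
  f_x(P) = -5, f_y(P) = 7 (gradient nonzero, so P is smooth).
Step 3: tangent line at P: -5·(x − -1) + 7·(y − 2) = 0.
Expanding: -5*x + 7*y - 19 = 0.


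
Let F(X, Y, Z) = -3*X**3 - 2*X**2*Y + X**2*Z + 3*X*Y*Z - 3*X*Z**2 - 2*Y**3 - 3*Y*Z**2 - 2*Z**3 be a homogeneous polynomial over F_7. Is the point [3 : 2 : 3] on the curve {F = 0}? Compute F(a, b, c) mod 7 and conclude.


F(3,2,3) ≡ 4 (mod 7); P is NOT on the curve.

Evaluate F(3, 2, 3) term-by-term (mod 7).
  -3*X**3 ↦ -3·27·1·1 = -81
  -2*X**2*Y ↦ -2·9·2·1 = -36
  X**2*Z ↦ 1·9·1·3 = 27
  3*X*Y*Z ↦ 3·3·2·3 = 54
  -3*X*Z**2 ↦ -3·3·1·9 = -81
  -2*Y**3 ↦ -2·1·8·1 = -16
  -3*Y*Z**2 ↦ -3·1·2·9 = -54
  -2*Z**3 ↦ -2·1·1·27 = -54
Sum: F(3, 2, 3) = (-81) + (-36) + (27) + (54) + (-81) + (-16) + (-54) + (-54) = -241.
Reducing mod 7: -241 ≡ 4 (mod 7).
Since F(a, b, c) ≡ 4 ≠ 0 (mod 7), P does NOT lie on the curve.


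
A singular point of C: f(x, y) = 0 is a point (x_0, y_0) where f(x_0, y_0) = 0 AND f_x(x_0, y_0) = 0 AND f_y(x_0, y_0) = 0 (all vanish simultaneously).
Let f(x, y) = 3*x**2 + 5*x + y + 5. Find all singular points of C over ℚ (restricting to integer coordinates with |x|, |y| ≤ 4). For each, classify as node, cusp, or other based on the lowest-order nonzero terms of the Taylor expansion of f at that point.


No singular points in the scanned grid; C is smooth there.

Compute partial derivatives:
  f_x = 6*x + 5.
  f_y = 1.
f_y = 1 is a nonzero constant, so f_y never vanishes: no point (x, y) can satisfy f = f_x = f_y = 0. In particular no (x, y) ∈ {−4, ..., 4}² is singular; the curve is smooth.


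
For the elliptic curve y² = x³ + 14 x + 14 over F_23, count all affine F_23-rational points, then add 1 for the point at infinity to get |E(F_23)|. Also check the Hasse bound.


Affine points = {(1, 11), (1, 12), (2, 2), (2, 21), (5, 5), (5, 18), (7, 8), (7, 15), (9, 8), (9, 15), (10, 2), (10, 21), (11, 2), (11, 21), (12, 1), (12, 22), (13, 1), (13, 22), (17, 6), (17, 17), (18, 7), (18, 16), (19, 3), (19, 20), (21, 1), (21, 22)}; affine count = 26; |E(F_23)| = 27.

Discriminant check: Δ ∝ 4a³ + 27b² = 4·14³ + 27·14² = 4·2744 + 27·196 ≡ 7 (mod 23). Nonzero ⇒ E is nonsingular.
For each x ∈ F_23, compute rhs = x³ + 14·x + 14 mod 23, then count y ∈ F_23 with y² ≡ rhs.
  x = 0: rhs = 14, matching y values: none (0 points).
  x = 1: rhs = 6, matching y values: 11, 12 (2 points).
  x = 2: rhs = 4, matching y values: 2, 21 (2 points).
  x = 3: rhs = 14, matching y values: none (0 points).
  x = 4: rhs = 19, matching y values: none (0 points).
  x = 5: rhs = 2, matching y values: 5, 18 (2 points).
  x = 6: rhs = 15, matching y values: none (0 points).
  x = 7: rhs = 18, matching y values: 8, 15 (2 points).
  x = 8: rhs = 17, matching y values: none (0 points).
  x = 9: rhs = 18, matching y values: 8, 15 (2 points).
  x = 10: rhs = 4, matching y values: 2, 21 (2 points).
  x = 11: rhs = 4, matching y values: 2, 21 (2 points).
  x = 12: rhs = 1, matching y values: 1, 22 (2 points).
  x = 13: rhs = 1, matching y values: 1, 22 (2 points).
  x = 14: rhs = 10, matching y values: none (0 points).
  x = 15: rhs = 11, matching y values: none (0 points).
  x = 16: rhs = 10, matching y values: none (0 points).
  x = 17: rhs = 13, matching y values: 6, 17 (2 points).
  x = 18: rhs = 3, matching y values: 7, 16 (2 points).
  x = 19: rhs = 9, matching y values: 3, 20 (2 points).
  x = 20: rhs = 14, matching y values: none (0 points).
  x = 21: rhs = 1, matching y values: 1, 22 (2 points).
  x = 22: rhs = 22, matching y values: none (0 points).
Total affine count: 26.
Full point count |E(F_23)| = 26 + 1 = 27.
Hasse bound: |27 − (23+1)| = |3| = 3 ≤ 2√23 ≈ 9.5917 ✓.


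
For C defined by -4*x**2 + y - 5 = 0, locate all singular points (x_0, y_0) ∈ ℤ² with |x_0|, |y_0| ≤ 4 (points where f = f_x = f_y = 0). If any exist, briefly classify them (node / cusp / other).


No singular points in the scanned grid; C is smooth there.

Compute partial derivatives:
  f_x = -8*x.
  f_y = 1.
f_y = 1 is a nonzero constant, so f_y never vanishes: no point (x, y) can satisfy f = f_x = f_y = 0. In particular no (x, y) ∈ {−4, ..., 4}² is singular; the curve is smooth.


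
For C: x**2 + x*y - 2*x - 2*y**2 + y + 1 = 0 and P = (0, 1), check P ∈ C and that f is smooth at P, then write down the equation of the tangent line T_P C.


Tangent line at P: -x - 3*y + 3 = 0.

Step 1: f(0, 1) = 0, so P lies on C.
Step 2: partial derivatives
  f_x(x, y) = 2*x + y - 2, f_y(x, y) = x - 4*y + 1.
  f_x(P) = -1, f_y(P) = -3 (gradient nonzero, so P is smooth).
Step 3: tangent line at P: -1·(x − 0) + -3·(y − 1) = 0.
Expanding: -x - 3*y + 3 = 0.


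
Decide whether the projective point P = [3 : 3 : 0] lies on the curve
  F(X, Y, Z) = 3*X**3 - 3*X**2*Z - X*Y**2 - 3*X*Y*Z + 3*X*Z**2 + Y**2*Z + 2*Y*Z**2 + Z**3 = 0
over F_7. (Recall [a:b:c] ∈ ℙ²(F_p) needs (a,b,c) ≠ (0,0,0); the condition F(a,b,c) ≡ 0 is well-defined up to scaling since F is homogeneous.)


F(3,3,0) ≡ 5 (mod 7); P is NOT on the curve.

Evaluate F(3, 3, 0) term-by-term (mod 7).
  3*X**3 ↦ 3·27·1·1 = 81
  -3*X**2*Z ↦ -3·9·1·0 = 0
  -X*Y**2 ↦ -1·3·9·1 = -27
  -3*X*Y*Z ↦ -3·3·3·0 = 0
  3*X*Z**2 ↦ 3·3·1·0 = 0
  Y**2*Z ↦ 1·1·9·0 = 0
  2*Y*Z**2 ↦ 2·1·3·0 = 0
  Z**3 ↦ 1·1·1·0 = 0
Sum: F(3, 3, 0) = (81) + (0) + (-27) + (0) + (0) + (0) + (0) + (0) = 54.
Reducing mod 7: 54 ≡ 5 (mod 7).
Since F(a, b, c) ≡ 5 ≠ 0 (mod 7), P does NOT lie on the curve.


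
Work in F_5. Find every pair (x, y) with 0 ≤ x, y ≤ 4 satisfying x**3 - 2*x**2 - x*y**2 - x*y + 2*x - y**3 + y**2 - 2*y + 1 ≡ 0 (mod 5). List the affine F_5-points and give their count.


Affine F_5-points: {(0, 4), (2, 0), (2, 2), (3, 2), (3, 4), (4, 4)}; count = 6.

For each of the 25 pairs (x, y) ∈ F_5², evaluate f(x, y) mod 5. Record the zeros.
  x = 0: [0↦1, 1↦4, 2↦3, 3↦2, 4↦0]  zeros at y ∈ {4}
  x = 1: [0↦2, 1↦3, 2↦3, 3↦1, 4↦1]  zeros at y ∈ ∅
  x = 2: [0↦0, 1↦4, 2↦0, 3↦2, 4↦4]  zeros at y ∈ {0, 2}
  x = 3: [0↦1, 1↦3, 2↦0, 3↦1, 4↦0]  zeros at y ∈ {2, 4}
  x = 4: [0↦1, 1↦1, 2↦4, 3↦4, 4↦0]  zeros at y ∈ {4}
Collecting zeros: affine points = {(0, 4), (2, 0), (2, 2), (3, 2), (3, 4), (4, 4)}.
Total count |C(F_5)_aff| = 6.


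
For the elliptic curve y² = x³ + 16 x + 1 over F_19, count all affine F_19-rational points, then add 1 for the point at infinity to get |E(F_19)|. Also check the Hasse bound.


Affine points = {(0, 1), (0, 18), (3, 0), (5, 4), (5, 15), (6, 3), (6, 16), (7, 0), (9, 0), (11, 8), (11, 11), (14, 9), (14, 10), (15, 5), (15, 14)}; affine count = 15; |E(F_19)| = 16.

Discriminant check: Δ ∝ 4a³ + 27b² = 4·16³ + 27·1² = 4·4096 + 27·1 ≡ 14 (mod 19). Nonzero ⇒ E is nonsingular.
For each x ∈ F_19, compute rhs = x³ + 16·x + 1 mod 19, then count y ∈ F_19 with y² ≡ rhs.
  x = 0: rhs = 1, matching y values: 1, 18 (2 points).
  x = 1: rhs = 18, matching y values: none (0 points).
  x = 2: rhs = 3, matching y values: none (0 points).
  x = 3: rhs = 0, matching y values: 0 (1 points).
  x = 4: rhs = 15, matching y values: none (0 points).
  x = 5: rhs = 16, matching y values: 4, 15 (2 points).
  x = 6: rhs = 9, matching y values: 3, 16 (2 points).
  x = 7: rhs = 0, matching y values: 0 (1 points).
  x = 8: rhs = 14, matching y values: none (0 points).
  x = 9: rhs = 0, matching y values: 0 (1 points).
  x = 10: rhs = 2, matching y values: none (0 points).
  x = 11: rhs = 7, matching y values: 8, 11 (2 points).
  x = 12: rhs = 2, matching y values: none (0 points).
  x = 13: rhs = 12, matching y values: none (0 points).
  x = 14: rhs = 5, matching y values: 9, 10 (2 points).
  x = 15: rhs = 6, matching y values: 5, 14 (2 points).
  x = 16: rhs = 2, matching y values: none (0 points).
  x = 17: rhs = 18, matching y values: none (0 points).
  x = 18: rhs = 3, matching y values: none (0 points).
Total affine count: 15.
Full point count |E(F_19)| = 15 + 1 = 16.
Hasse bound: |16 − (19+1)| = |-4| = 4 ≤ 2√19 ≈ 8.7178 ✓.


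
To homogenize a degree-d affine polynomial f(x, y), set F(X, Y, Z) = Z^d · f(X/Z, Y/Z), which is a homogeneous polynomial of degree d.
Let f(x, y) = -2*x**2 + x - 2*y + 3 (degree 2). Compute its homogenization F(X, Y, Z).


F(X, Y, Z) = -2*X**2 + X*Z - 2*Y*Z + 3*Z**2

deg(f) = 2.
Substitute x = X/Z, y = Y/Z into f, then multiply by Z^2.
  monomial -2·x^2·y^0 ↦ -2·X^2·Y^0·Z^0.
  monomial 1·x^1·y^0 ↦ 1·X^1·Y^0·Z^1.
  monomial -2·x^0·y^1 ↦ -2·X^0·Y^1·Z^1.
  monomial 3·x^0·y^0 ↦ 3·X^0·Y^0·Z^2.
Collecting: F(X, Y, Z) = -2*X**2 + X*Z - 2*Y*Z + 3*Z**2.


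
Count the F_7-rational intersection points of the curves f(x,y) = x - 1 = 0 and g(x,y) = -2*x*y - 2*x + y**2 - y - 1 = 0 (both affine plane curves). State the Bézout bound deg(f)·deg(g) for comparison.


Common zeros: {(1, 5)}; count = 1; Bézout bound = 2.

deg(f) = 1, deg(g) = 2, so Bézout bound = 2.
Scan x ∈ F_7. For each x, list the y ∈ F_7 with f(x, y) ≡ 0 and those with g(x, y) ≡ 0 (mod 7); the common zeros in that column are the intersection.
  x = 0: f ≡ 0 at y ∈ ∅; g ≡ 0 at y ∈ ∅; common: ∅.
  x = 1: f ≡ 0 at y ∈ {0, 1, 2, 3, 4, 5, 6}; g ≡ 0 at y ∈ {5}; common: {5}.
  x = 2: f ≡ 0 at y ∈ ∅; g ≡ 0 at y ∈ ∅; common: ∅.
  x = 3: f ≡ 0 at y ∈ ∅; g ≡ 0 at y ∈ {0}; common: ∅.
  x = 4: f ≡ 0 at y ∈ ∅; g ≡ 0 at y ∈ ∅; common: ∅.
  x = 5: f ≡ 0 at y ∈ ∅; g ≡ 0 at y ∈ {1, 3}; common: ∅.
  x = 6: f ≡ 0 at y ∈ ∅; g ≡ 0 at y ∈ {2, 4}; common: ∅.
Collecting: common zeros = {(1, 5)}, so the count is 1.
Comparison with the Bézout bound: 1 ≤ 2 = deg(f)·deg(g), as expected for curves with no common component (the affine F_7-count falls short of the bound because intersections may lie at infinity, over extension fields, or carry multiplicity).


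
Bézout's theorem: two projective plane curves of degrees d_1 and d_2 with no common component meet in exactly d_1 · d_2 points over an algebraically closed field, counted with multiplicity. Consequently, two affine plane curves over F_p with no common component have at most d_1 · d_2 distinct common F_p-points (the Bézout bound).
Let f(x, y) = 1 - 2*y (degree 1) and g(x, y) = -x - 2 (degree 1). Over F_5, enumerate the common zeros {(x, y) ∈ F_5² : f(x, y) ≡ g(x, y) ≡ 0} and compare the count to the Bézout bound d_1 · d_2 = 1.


Common zeros: {(3, 3)}; count = 1; Bézout bound = 1.

deg(f) = 1, deg(g) = 1, so Bézout bound = 1.
Scan x ∈ F_5. For each x, list the y ∈ F_5 with f(x, y) ≡ 0 and those with g(x, y) ≡ 0 (mod 5); the common zeros in that column are the intersection.
  x = 0: f ≡ 0 at y ∈ {3}; g ≡ 0 at y ∈ ∅; common: ∅.
  x = 1: f ≡ 0 at y ∈ {3}; g ≡ 0 at y ∈ ∅; common: ∅.
  x = 2: f ≡ 0 at y ∈ {3}; g ≡ 0 at y ∈ ∅; common: ∅.
  x = 3: f ≡ 0 at y ∈ {3}; g ≡ 0 at y ∈ {0, 1, 2, 3, 4}; common: {3}.
  x = 4: f ≡ 0 at y ∈ {3}; g ≡ 0 at y ∈ ∅; common: ∅.
Collecting: common zeros = {(3, 3)}, so the count is 1.
Comparison with the Bézout bound: 1 ≤ 1 = deg(f)·deg(g), as expected for curves with no common component (the bound is attained).


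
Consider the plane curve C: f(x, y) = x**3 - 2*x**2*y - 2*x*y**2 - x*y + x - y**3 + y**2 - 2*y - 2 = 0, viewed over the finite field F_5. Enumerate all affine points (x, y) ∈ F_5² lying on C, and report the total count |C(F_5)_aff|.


Affine F_5-points: {(0, 2), (1, 0), (1, 4), (4, 1)}; count = 4.

For each of the 25 pairs (x, y) ∈ F_5², evaluate f(x, y) mod 5. Record the zeros.
  x = 0: [0↦3, 1↦1, 2↦0, 3↦4, 4↦2]  zeros at y ∈ {2}
  x = 1: [0↦0, 1↦3, 2↦3, 3↦4, 4↦0]  zeros at y ∈ {0, 4}
  x = 2: [0↦3, 1↦2, 2↦4, 3↦3, 4↦3]  zeros at y ∈ ∅
  x = 3: [0↦3, 1↦4, 2↦4, 3↦2, 4↦2]  zeros at y ∈ ∅
  x = 4: [0↦1, 1↦0, 2↦4, 3↦2, 4↦3]  zeros at y ∈ {1}
Collecting zeros: affine points = {(0, 2), (1, 0), (1, 4), (4, 1)}.
Total count |C(F_5)_aff| = 4.


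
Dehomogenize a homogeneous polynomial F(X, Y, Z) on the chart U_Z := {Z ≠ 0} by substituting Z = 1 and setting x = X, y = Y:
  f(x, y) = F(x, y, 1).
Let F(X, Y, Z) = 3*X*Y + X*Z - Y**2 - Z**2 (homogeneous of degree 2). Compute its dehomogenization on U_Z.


f(x, y) = 3*x*y + x - y**2 - 1

On U_Z we set Z = 1. Each monomial c·X^i·Y^j·Z^k in F becomes c·x^i·y^j·1^k = c·x^i·y^j.
Substituting Z = 1: F(X, Y, 1) = 3*x*y + x - y**2 - 1.
Note: deg(f) ≤ deg(F) = 2; strict inequality happens when F is divisible by Z (lost terms).


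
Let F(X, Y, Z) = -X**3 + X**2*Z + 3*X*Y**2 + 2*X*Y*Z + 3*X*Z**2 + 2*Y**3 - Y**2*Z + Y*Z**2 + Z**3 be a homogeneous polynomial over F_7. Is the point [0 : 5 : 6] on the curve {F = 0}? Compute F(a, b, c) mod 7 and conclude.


F(0,5,6) ≡ 6 (mod 7); P is NOT on the curve.

Evaluate F(0, 5, 6) term-by-term (mod 7).
  -X**3 ↦ -1·0·1·1 = 0
  X**2*Z ↦ 1·0·1·6 = 0
  3*X*Y**2 ↦ 3·0·25·1 = 0
  2*X*Y*Z ↦ 2·0·5·6 = 0
  3*X*Z**2 ↦ 3·0·1·36 = 0
  2*Y**3 ↦ 2·1·125·1 = 250
  -Y**2*Z ↦ -1·1·25·6 = -150
  Y*Z**2 ↦ 1·1·5·36 = 180
  Z**3 ↦ 1·1·1·216 = 216
Sum: F(0, 5, 6) = (0) + (0) + (0) + (0) + (0) + (250) + (-150) + (180) + (216) = 496.
Reducing mod 7: 496 ≡ 6 (mod 7).
Since F(a, b, c) ≡ 6 ≠ 0 (mod 7), P does NOT lie on the curve.


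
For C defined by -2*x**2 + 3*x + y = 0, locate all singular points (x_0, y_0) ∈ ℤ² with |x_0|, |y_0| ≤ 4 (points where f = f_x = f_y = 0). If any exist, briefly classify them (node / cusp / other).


No singular points in the scanned grid; C is smooth there.

Compute partial derivatives:
  f_x = 3 - 4*x.
  f_y = 1.
f_y = 1 is a nonzero constant, so f_y never vanishes: no point (x, y) can satisfy f = f_x = f_y = 0. In particular no (x, y) ∈ {−4, ..., 4}² is singular; the curve is smooth.


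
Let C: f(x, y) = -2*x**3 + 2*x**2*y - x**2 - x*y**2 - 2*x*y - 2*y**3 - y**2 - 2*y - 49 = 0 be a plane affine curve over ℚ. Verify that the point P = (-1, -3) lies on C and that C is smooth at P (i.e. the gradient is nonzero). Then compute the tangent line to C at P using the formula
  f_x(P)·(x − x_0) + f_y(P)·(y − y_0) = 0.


Tangent line at P: 5*x - 52*y - 151 = 0.

Step 1: f(-1, -3) = 0, so P lies on C.
Step 2: partial derivatives
  f_x(x, y) = -6*x**2 + 4*x*y - 2*x - y**2 - 2*y, f_y(x, y) = 2*x**2 - 2*x*y - 2*x - 6*y**2 - 2*y - 2.
  f_x(P) = 5, f_y(P) = -52 (gradient nonzero, so P is smooth).
Step 3: tangent line at P: 5·(x − -1) + -52·(y − -3) = 0.
Expanding: 5*x - 52*y - 151 = 0.


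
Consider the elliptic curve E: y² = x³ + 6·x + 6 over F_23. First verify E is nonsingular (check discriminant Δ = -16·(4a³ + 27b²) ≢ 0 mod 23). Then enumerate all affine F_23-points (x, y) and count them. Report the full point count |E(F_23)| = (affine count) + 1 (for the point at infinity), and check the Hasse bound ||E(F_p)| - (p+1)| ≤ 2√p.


Affine points = {(0, 11), (0, 12), (1, 6), (1, 17), (2, 7), (2, 16), (4, 5), (4, 18), (5, 0), (7, 0), (10, 10), (10, 13), (11, 0), (12, 9), (12, 14), (13, 2), (13, 21), (16, 9), (16, 14), (18, 9), (18, 14), (21, 3), (21, 20)}; affine count = 23; |E(F_23)| = 24.

Discriminant check: Δ ∝ 4a³ + 27b² = 4·6³ + 27·6² = 4·216 + 27·36 ≡ 19 (mod 23). Nonzero ⇒ E is nonsingular.
For each x ∈ F_23, compute rhs = x³ + 6·x + 6 mod 23, then count y ∈ F_23 with y² ≡ rhs.
  x = 0: rhs = 6, matching y values: 11, 12 (2 points).
  x = 1: rhs = 13, matching y values: 6, 17 (2 points).
  x = 2: rhs = 3, matching y values: 7, 16 (2 points).
  x = 3: rhs = 5, matching y values: none (0 points).
  x = 4: rhs = 2, matching y values: 5, 18 (2 points).
  x = 5: rhs = 0, matching y values: 0 (1 points).
  x = 6: rhs = 5, matching y values: none (0 points).
  x = 7: rhs = 0, matching y values: 0 (1 points).
  x = 8: rhs = 14, matching y values: none (0 points).
  x = 9: rhs = 7, matching y values: none (0 points).
  x = 10: rhs = 8, matching y values: 10, 13 (2 points).
  x = 11: rhs = 0, matching y values: 0 (1 points).
  x = 12: rhs = 12, matching y values: 9, 14 (2 points).
  x = 13: rhs = 4, matching y values: 2, 21 (2 points).
  x = 14: rhs = 5, matching y values: none (0 points).
  x = 15: rhs = 21, matching y values: none (0 points).
  x = 16: rhs = 12, matching y values: 9, 14 (2 points).
  x = 17: rhs = 7, matching y values: none (0 points).
  x = 18: rhs = 12, matching y values: 9, 14 (2 points).
  x = 19: rhs = 10, matching y values: none (0 points).
  x = 20: rhs = 7, matching y values: none (0 points).
  x = 21: rhs = 9, matching y values: 3, 20 (2 points).
  x = 22: rhs = 22, matching y values: none (0 points).
Total affine count: 23.
Full point count |E(F_23)| = 23 + 1 = 24.
Hasse bound: |24 − (23+1)| = |0| = 0 ≤ 2√23 ≈ 9.5917 ✓.


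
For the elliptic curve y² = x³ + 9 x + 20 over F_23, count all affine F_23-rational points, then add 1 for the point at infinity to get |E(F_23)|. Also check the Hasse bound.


Affine points = {(2, 0), (5, 11), (5, 12), (7, 9), (7, 14), (8, 11), (8, 12), (9, 5), (9, 18), (10, 11), (10, 12), (11, 1), (11, 22), (12, 4), (12, 19), (17, 7), (17, 16), (19, 9), (19, 14), (20, 9), (20, 14)}; affine count = 21; |E(F_23)| = 22.

Discriminant check: Δ ∝ 4a³ + 27b² = 4·9³ + 27·20² = 4·729 + 27·400 ≡ 8 (mod 23). Nonzero ⇒ E is nonsingular.
For each x ∈ F_23, compute rhs = x³ + 9·x + 20 mod 23, then count y ∈ F_23 with y² ≡ rhs.
  x = 0: rhs = 20, matching y values: none (0 points).
  x = 1: rhs = 7, matching y values: none (0 points).
  x = 2: rhs = 0, matching y values: 0 (1 points).
  x = 3: rhs = 5, matching y values: none (0 points).
  x = 4: rhs = 5, matching y values: none (0 points).
  x = 5: rhs = 6, matching y values: 11, 12 (2 points).
  x = 6: rhs = 14, matching y values: none (0 points).
  x = 7: rhs = 12, matching y values: 9, 14 (2 points).
  x = 8: rhs = 6, matching y values: 11, 12 (2 points).
  x = 9: rhs = 2, matching y values: 5, 18 (2 points).
  x = 10: rhs = 6, matching y values: 11, 12 (2 points).
  x = 11: rhs = 1, matching y values: 1, 22 (2 points).
  x = 12: rhs = 16, matching y values: 4, 19 (2 points).
  x = 13: rhs = 11, matching y values: none (0 points).
  x = 14: rhs = 15, matching y values: none (0 points).
  x = 15: rhs = 11, matching y values: none (0 points).
  x = 16: rhs = 5, matching y values: none (0 points).
  x = 17: rhs = 3, matching y values: 7, 16 (2 points).
  x = 18: rhs = 11, matching y values: none (0 points).
  x = 19: rhs = 12, matching y values: 9, 14 (2 points).
  x = 20: rhs = 12, matching y values: 9, 14 (2 points).
  x = 21: rhs = 17, matching y values: none (0 points).
  x = 22: rhs = 10, matching y values: none (0 points).
Total affine count: 21.
Full point count |E(F_23)| = 21 + 1 = 22.
Hasse bound: |22 − (23+1)| = |-2| = 2 ≤ 2√23 ≈ 9.5917 ✓.


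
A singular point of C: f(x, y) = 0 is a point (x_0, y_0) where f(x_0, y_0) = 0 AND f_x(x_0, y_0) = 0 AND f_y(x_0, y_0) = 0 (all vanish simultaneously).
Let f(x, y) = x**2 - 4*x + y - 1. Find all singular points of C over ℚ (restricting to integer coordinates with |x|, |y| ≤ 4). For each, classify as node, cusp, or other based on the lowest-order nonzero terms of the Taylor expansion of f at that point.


No singular points in the scanned grid; C is smooth there.

Compute partial derivatives:
  f_x = 2*x - 4.
  f_y = 1.
f_y = 1 is a nonzero constant, so f_y never vanishes: no point (x, y) can satisfy f = f_x = f_y = 0. In particular no (x, y) ∈ {−4, ..., 4}² is singular; the curve is smooth.


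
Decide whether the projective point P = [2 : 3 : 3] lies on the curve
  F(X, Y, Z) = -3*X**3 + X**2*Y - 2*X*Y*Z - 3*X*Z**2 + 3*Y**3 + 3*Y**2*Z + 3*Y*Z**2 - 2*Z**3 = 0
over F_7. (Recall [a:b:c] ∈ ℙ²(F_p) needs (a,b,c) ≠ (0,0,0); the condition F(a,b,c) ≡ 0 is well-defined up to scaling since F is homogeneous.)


F(2,3,3) ≡ 3 (mod 7); P is NOT on the curve.

Evaluate F(2, 3, 3) term-by-term (mod 7).
  -3*X**3 ↦ -3·8·1·1 = -24
  X**2*Y ↦ 1·4·3·1 = 12
  -2*X*Y*Z ↦ -2·2·3·3 = -36
  -3*X*Z**2 ↦ -3·2·1·9 = -54
  3*Y**3 ↦ 3·1·27·1 = 81
  3*Y**2*Z ↦ 3·1·9·3 = 81
  3*Y*Z**2 ↦ 3·1·3·9 = 81
  -2*Z**3 ↦ -2·1·1·27 = -54
Sum: F(2, 3, 3) = (-24) + (12) + (-36) + (-54) + (81) + (81) + (81) + (-54) = 87.
Reducing mod 7: 87 ≡ 3 (mod 7).
Since F(a, b, c) ≡ 3 ≠ 0 (mod 7), P does NOT lie on the curve.


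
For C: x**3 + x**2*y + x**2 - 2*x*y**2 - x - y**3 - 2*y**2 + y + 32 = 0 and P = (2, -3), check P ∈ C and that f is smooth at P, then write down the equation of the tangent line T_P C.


Tangent line at P: -15*x + 14*y + 72 = 0.

Step 1: f(2, -3) = 0, so P lies on C.
Step 2: partial derivatives
  f_x(x, y) = 3*x**2 + 2*x*y + 2*x - 2*y**2 - 1, f_y(x, y) = x**2 - 4*x*y - 3*y**2 - 4*y + 1.
  f_x(P) = -15, f_y(P) = 14 (gradient nonzero, so P is smooth).
Step 3: tangent line at P: -15·(x − 2) + 14·(y − -3) = 0.
Expanding: -15*x + 14*y + 72 = 0.


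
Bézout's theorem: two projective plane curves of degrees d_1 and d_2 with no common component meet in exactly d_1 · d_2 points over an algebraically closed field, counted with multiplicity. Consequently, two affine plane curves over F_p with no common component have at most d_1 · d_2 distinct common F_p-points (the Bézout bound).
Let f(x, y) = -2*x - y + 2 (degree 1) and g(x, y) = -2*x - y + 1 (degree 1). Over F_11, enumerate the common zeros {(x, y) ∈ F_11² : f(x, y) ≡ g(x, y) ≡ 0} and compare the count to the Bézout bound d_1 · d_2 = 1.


Common zeros: ∅; count = 0; Bézout bound = 1.

deg(f) = 1, deg(g) = 1, so Bézout bound = 1.
Scan x ∈ F_11. For each x, list the y ∈ F_11 with f(x, y) ≡ 0 and those with g(x, y) ≡ 0 (mod 11); the common zeros in that column are the intersection.
  x = 0: f ≡ 0 at y ∈ {2}; g ≡ 0 at y ∈ {1}; common: ∅.
  x = 1: f ≡ 0 at y ∈ {0}; g ≡ 0 at y ∈ {10}; common: ∅.
  x = 2: f ≡ 0 at y ∈ {9}; g ≡ 0 at y ∈ {8}; common: ∅.
  x = 3: f ≡ 0 at y ∈ {7}; g ≡ 0 at y ∈ {6}; common: ∅.
  x = 4: f ≡ 0 at y ∈ {5}; g ≡ 0 at y ∈ {4}; common: ∅.
  x = 5: f ≡ 0 at y ∈ {3}; g ≡ 0 at y ∈ {2}; common: ∅.
  x = 6: f ≡ 0 at y ∈ {1}; g ≡ 0 at y ∈ {0}; common: ∅.
  x = 7: f ≡ 0 at y ∈ {10}; g ≡ 0 at y ∈ {9}; common: ∅.
  x = 8: f ≡ 0 at y ∈ {8}; g ≡ 0 at y ∈ {7}; common: ∅.
  x = 9: f ≡ 0 at y ∈ {6}; g ≡ 0 at y ∈ {5}; common: ∅.
  x = 10: f ≡ 0 at y ∈ {4}; g ≡ 0 at y ∈ {3}; common: ∅.
Collecting: common zeros = ∅, so the count is 0.
Comparison with the Bézout bound: 0 ≤ 1 = deg(f)·deg(g), as expected for curves with no common component (the affine F_11-count falls short of the bound because intersections may lie at infinity, over extension fields, or carry multiplicity).


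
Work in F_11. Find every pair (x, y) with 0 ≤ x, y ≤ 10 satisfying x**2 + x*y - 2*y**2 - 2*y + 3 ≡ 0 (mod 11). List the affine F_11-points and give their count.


Affine F_11-points: {(1, 8), (2, 3), (2, 8), (3, 1), (3, 5), (6, 3), (6, 10), (7, 1), (7, 7), (8, 7)}; count = 10.

For each of the 121 pairs (x, y) ∈ F_11², evaluate f(x, y) mod 11. Record the zeros.
  x = 0: [0↦3, 1↦10, 2↦2, 3↦1, 4↦7, 5↦9, 6↦7, 7↦1, 8↦2, 9↦10, 10↦3]  zeros at y ∈ ∅
  x = 1: [0↦4, 1↦1, 2↦5, 3↦5, 4↦1, 5↦4, 6↦3, 7↦9, 8↦0, 9↦9, 10↦3]  zeros at y ∈ {8}
  x = 2: [0↦7, 1↦5, 2↦10, 3↦0, 4↦8, 5↦1, 6↦1, 7↦8, 8↦0, 9↦10, 10↦5]  zeros at y ∈ {3, 8}
  x = 3: [0↦1, 1↦0, 2↦6, 3↦8, 4↦6, 5↦0, 6↦1, 7↦9, 8↦2, 9↦2, 10↦9]  zeros at y ∈ {1, 5}
  x = 4: [0↦8, 1↦8, 2↦4, 3↦7, 4↦6, 5↦1, 6↦3, 7↦1, 8↦6, 9↦7, 10↦4]  zeros at y ∈ ∅
  x = 5: [0↦6, 1↦7, 2↦4, 3↦8, 4↦8, 5↦4, 6↦7, 7↦6, 8↦1, 9↦3, 10↦1]  zeros at y ∈ ∅
  x = 6: [0↦6, 1↦8, 2↦6, 3↦0, 4↦1, 5↦9, 6↦2, 7↦2, 8↦9, 9↦1, 10↦0]  zeros at y ∈ {3, 10}
  x = 7: [0↦8, 1↦0, 2↦10, 3↦5, 4↦7, 5↦5, 6↦10, 7↦0, 8↦8, 9↦1, 10↦1]  zeros at y ∈ {1, 7}
  x = 8: [0↦1, 1↦5, 2↦5, 3↦1, 4↦4, 5↦3, 6↦9, 7↦0, 8↦9, 9↦3, 10↦4]  zeros at y ∈ {7}
  x = 9: [0↦7, 1↦1, 2↦2, 3↦10, 4↦3, 5↦3, 6↦10, 7↦2, 8↦1, 9↦7, 10↦9]  zeros at y ∈ ∅
  x = 10: [0↦4, 1↦10, 2↦1, 3↦10, 4↦4, 5↦5, 6↦2, 7↦6, 8↦6, 9↦2, 10↦5]  zeros at y ∈ ∅
Collecting zeros: affine points = {(1, 8), (2, 3), (2, 8), (3, 1), (3, 5), (6, 3), (6, 10), (7, 1), (7, 7), (8, 7)}.
Total count |C(F_11)_aff| = 10.


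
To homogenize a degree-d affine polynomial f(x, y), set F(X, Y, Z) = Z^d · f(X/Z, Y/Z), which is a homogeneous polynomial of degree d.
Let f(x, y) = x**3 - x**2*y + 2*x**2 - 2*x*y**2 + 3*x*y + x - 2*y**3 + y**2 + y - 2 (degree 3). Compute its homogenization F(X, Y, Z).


F(X, Y, Z) = X**3 - X**2*Y + 2*X**2*Z - 2*X*Y**2 + 3*X*Y*Z + X*Z**2 - 2*Y**3 + Y**2*Z + Y*Z**2 - 2*Z**3

deg(f) = 3.
Substitute x = X/Z, y = Y/Z into f, then multiply by Z^3.
  monomial 1·x^3·y^0 ↦ 1·X^3·Y^0·Z^0.
  monomial -1·x^2·y^1 ↦ -1·X^2·Y^1·Z^0.
  monomial 2·x^2·y^0 ↦ 2·X^2·Y^0·Z^1.
  monomial -2·x^1·y^2 ↦ -2·X^1·Y^2·Z^0.
  monomial 3·x^1·y^1 ↦ 3·X^1·Y^1·Z^1.
  monomial 1·x^1·y^0 ↦ 1·X^1·Y^0·Z^2.
  monomial -2·x^0·y^3 ↦ -2·X^0·Y^3·Z^0.
  monomial 1·x^0·y^2 ↦ 1·X^0·Y^2·Z^1.
  monomial 1·x^0·y^1 ↦ 1·X^0·Y^1·Z^2.
  monomial -2·x^0·y^0 ↦ -2·X^0·Y^0·Z^3.
Collecting: F(X, Y, Z) = X**3 - X**2*Y + 2*X**2*Z - 2*X*Y**2 + 3*X*Y*Z + X*Z**2 - 2*Y**3 + Y**2*Z + Y*Z**2 - 2*Z**3.


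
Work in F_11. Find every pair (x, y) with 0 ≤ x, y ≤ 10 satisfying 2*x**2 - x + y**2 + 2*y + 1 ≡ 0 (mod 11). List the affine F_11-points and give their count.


Affine F_11-points: {(0, 10), (2, 3), (2, 6), (4, 3), (4, 6), (6, 10), (8, 0), (8, 9), (9, 0), (9, 9)}; count = 10.

For each of the 121 pairs (x, y) ∈ F_11², evaluate f(x, y) mod 11. Record the zeros.
  x = 0: [0↦1, 1↦4, 2↦9, 3↦5, 4↦3, 5↦3, 6↦5, 7↦9, 8↦4, 9↦1, 10↦0]  zeros at y ∈ {10}
  x = 1: [0↦2, 1↦5, 2↦10, 3↦6, 4↦4, 5↦4, 6↦6, 7↦10, 8↦5, 9↦2, 10↦1]  zeros at y ∈ ∅
  x = 2: [0↦7, 1↦10, 2↦4, 3↦0, 4↦9, 5↦9, 6↦0, 7↦4, 8↦10, 9↦7, 10↦6]  zeros at y ∈ {3, 6}
  x = 3: [0↦5, 1↦8, 2↦2, 3↦9, 4↦7, 5↦7, 6↦9, 7↦2, 8↦8, 9↦5, 10↦4]  zeros at y ∈ ∅
  x = 4: [0↦7, 1↦10, 2↦4, 3↦0, 4↦9, 5↦9, 6↦0, 7↦4, 8↦10, 9↦7, 10↦6]  zeros at y ∈ {3, 6}
  x = 5: [0↦2, 1↦5, 2↦10, 3↦6, 4↦4, 5↦4, 6↦6, 7↦10, 8↦5, 9↦2, 10↦1]  zeros at y ∈ ∅
  x = 6: [0↦1, 1↦4, 2↦9, 3↦5, 4↦3, 5↦3, 6↦5, 7↦9, 8↦4, 9↦1, 10↦0]  zeros at y ∈ {10}
  x = 7: [0↦4, 1↦7, 2↦1, 3↦8, 4↦6, 5↦6, 6↦8, 7↦1, 8↦7, 9↦4, 10↦3]  zeros at y ∈ ∅
  x = 8: [0↦0, 1↦3, 2↦8, 3↦4, 4↦2, 5↦2, 6↦4, 7↦8, 8↦3, 9↦0, 10↦10]  zeros at y ∈ {0, 9}
  x = 9: [0↦0, 1↦3, 2↦8, 3↦4, 4↦2, 5↦2, 6↦4, 7↦8, 8↦3, 9↦0, 10↦10]  zeros at y ∈ {0, 9}
  x = 10: [0↦4, 1↦7, 2↦1, 3↦8, 4↦6, 5↦6, 6↦8, 7↦1, 8↦7, 9↦4, 10↦3]  zeros at y ∈ ∅
Collecting zeros: affine points = {(0, 10), (2, 3), (2, 6), (4, 3), (4, 6), (6, 10), (8, 0), (8, 9), (9, 0), (9, 9)}.
Total count |C(F_11)_aff| = 10.


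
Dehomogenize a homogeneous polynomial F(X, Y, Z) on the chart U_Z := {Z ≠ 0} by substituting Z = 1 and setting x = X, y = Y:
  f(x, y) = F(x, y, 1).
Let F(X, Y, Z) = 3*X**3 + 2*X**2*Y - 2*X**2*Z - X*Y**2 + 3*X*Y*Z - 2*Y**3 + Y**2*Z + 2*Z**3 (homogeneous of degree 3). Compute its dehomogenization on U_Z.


f(x, y) = 3*x**3 + 2*x**2*y - 2*x**2 - x*y**2 + 3*x*y - 2*y**3 + y**2 + 2

On U_Z we set Z = 1. Each monomial c·X^i·Y^j·Z^k in F becomes c·x^i·y^j·1^k = c·x^i·y^j.
Substituting Z = 1: F(X, Y, 1) = 3*x**3 + 2*x**2*y - 2*x**2 - x*y**2 + 3*x*y - 2*y**3 + y**2 + 2.
Note: deg(f) ≤ deg(F) = 3; strict inequality happens when F is divisible by Z (lost terms).


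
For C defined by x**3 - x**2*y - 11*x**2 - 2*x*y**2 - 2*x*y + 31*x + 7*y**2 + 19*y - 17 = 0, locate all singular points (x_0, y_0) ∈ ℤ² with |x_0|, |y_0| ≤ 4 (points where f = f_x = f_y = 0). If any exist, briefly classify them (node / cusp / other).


Singular points: {(3, -2)}; classification: cusp.

Compute partial derivatives:
  f_x = 3*x**2 - 2*x*y - 22*x - 2*y**2 - 2*y + 31.
  f_y = -x**2 - 4*x*y - 2*x + 14*y + 19.
Scan x_0 ∈ {−4, ..., 4}. For each x_0, f_y(x_0, y) is a polynomial in y; find its integer roots y ∈ {−4, ..., 4}, then test f_x and f at those candidates.
  x = -4: f_y(-4, y) = 30*y + 11; no integer root y with |y| ≤ 4.
  x = -3: f_y(-3, y) = 26*y + 16; no integer root y with |y| ≤ 4.
  x = -2: f_y(-2, y) = 22*y + 19; no integer root y with |y| ≤ 4.
  x = -1: f_y(-1, y) = 18*y + 20; no integer root y with |y| ≤ 4.
  x = 0: f_y(0, y) = 14*y + 19; no integer root y with |y| ≤ 4.
  x = 1: f_y(1, y) = 10*y + 16; no integer root y with |y| ≤ 4.
  x = 2: f_y(2, y) = 6*y + 11; no integer root y with |y| ≤ 4.
  x = 3: f_y(3, y) = 2*y + 4; vanishes at y ∈ {-2}. (3, -2): f_x = 0, f = 0 — SINGULAR.
  x = 4: f_y(4, y) = -2*y - 5; no integer root y with |y| ≤ 4.
Only singular point on the grid: (3, -2).
Classify: substitute x = 3 + u, y = -2 + v and expand: f = u**3 - u**2*v - 2*u*v**2 + v**2.
No constant or linear terms (consistent with a singular point). Quadratic part: v**2. Cubic part: u**3 - u**2*v - 2*u*v**2.
The quadratic part v**2 is a perfect square, so there is a single (double) tangent line v = 0, i.e. y = -2. Restricting the cubic part to that line (v = 0) leaves u**3 ≠ 0, so f is not divisible by v and the branch is v² ≈ -u**3 to lowest order — this is a cusp.
Classification: cusp.


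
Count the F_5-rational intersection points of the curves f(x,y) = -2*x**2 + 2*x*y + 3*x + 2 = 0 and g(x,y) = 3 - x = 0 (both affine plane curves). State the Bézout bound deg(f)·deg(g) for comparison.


Common zeros: {(3, 2)}; count = 1; Bézout bound = 2.

deg(f) = 2, deg(g) = 1, so Bézout bound = 2.
Scan x ∈ F_5. For each x, list the y ∈ F_5 with f(x, y) ≡ 0 and those with g(x, y) ≡ 0 (mod 5); the common zeros in that column are the intersection.
  x = 0: f ≡ 0 at y ∈ ∅; g ≡ 0 at y ∈ ∅; common: ∅.
  x = 1: f ≡ 0 at y ∈ {1}; g ≡ 0 at y ∈ ∅; common: ∅.
  x = 2: f ≡ 0 at y ∈ {0}; g ≡ 0 at y ∈ ∅; common: ∅.
  x = 3: f ≡ 0 at y ∈ {2}; g ≡ 0 at y ∈ {0, 1, 2, 3, 4}; common: {2}.
  x = 4: f ≡ 0 at y ∈ {1}; g ≡ 0 at y ∈ ∅; common: ∅.
Collecting: common zeros = {(3, 2)}, so the count is 1.
Comparison with the Bézout bound: 1 ≤ 2 = deg(f)·deg(g), as expected for curves with no common component (the affine F_5-count falls short of the bound because intersections may lie at infinity, over extension fields, or carry multiplicity).


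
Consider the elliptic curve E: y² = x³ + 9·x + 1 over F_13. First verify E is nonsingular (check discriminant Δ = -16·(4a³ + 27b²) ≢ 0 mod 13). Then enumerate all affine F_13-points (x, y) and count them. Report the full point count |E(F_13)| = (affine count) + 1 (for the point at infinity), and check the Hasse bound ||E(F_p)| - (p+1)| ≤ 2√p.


Affine points = {(0, 1), (0, 12), (2, 1), (2, 12), (3, 4), (3, 9), (4, 6), (4, 7), (7, 2), (7, 11), (8, 0), (10, 5), (10, 8), (11, 1), (11, 12), (12, 2), (12, 11)}; affine count = 17; |E(F_13)| = 18.

Discriminant check: Δ ∝ 4a³ + 27b² = 4·9³ + 27·1² = 4·729 + 27·1 ≡ 5 (mod 13). Nonzero ⇒ E is nonsingular.
For each x ∈ F_13, compute rhs = x³ + 9·x + 1 mod 13, then count y ∈ F_13 with y² ≡ rhs.
  x = 0: rhs = 1, matching y values: 1, 12 (2 points).
  x = 1: rhs = 11, matching y values: none (0 points).
  x = 2: rhs = 1, matching y values: 1, 12 (2 points).
  x = 3: rhs = 3, matching y values: 4, 9 (2 points).
  x = 4: rhs = 10, matching y values: 6, 7 (2 points).
  x = 5: rhs = 2, matching y values: none (0 points).
  x = 6: rhs = 11, matching y values: none (0 points).
  x = 7: rhs = 4, matching y values: 2, 11 (2 points).
  x = 8: rhs = 0, matching y values: 0 (1 points).
  x = 9: rhs = 5, matching y values: none (0 points).
  x = 10: rhs = 12, matching y values: 5, 8 (2 points).
  x = 11: rhs = 1, matching y values: 1, 12 (2 points).
  x = 12: rhs = 4, matching y values: 2, 11 (2 points).
Total affine count: 17.
Full point count |E(F_13)| = 17 + 1 = 18.
Hasse bound: |18 − (13+1)| = |4| = 4 ≤ 2√13 ≈ 7.2111 ✓.


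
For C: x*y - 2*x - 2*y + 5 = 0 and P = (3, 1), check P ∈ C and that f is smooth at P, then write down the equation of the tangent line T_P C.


Tangent line at P: -x + y + 2 = 0.

Step 1: f(3, 1) = 0, so P lies on C.
Step 2: partial derivatives
  f_x(x, y) = y - 2, f_y(x, y) = x - 2.
  f_x(P) = -1, f_y(P) = 1 (gradient nonzero, so P is smooth).
Step 3: tangent line at P: -1·(x − 3) + 1·(y − 1) = 0.
Expanding: -x + y + 2 = 0.


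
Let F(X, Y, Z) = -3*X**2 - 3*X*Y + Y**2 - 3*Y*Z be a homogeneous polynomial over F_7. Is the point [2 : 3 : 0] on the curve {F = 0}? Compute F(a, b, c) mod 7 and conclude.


F(2,3,0) ≡ 0 (mod 7); P is on the curve.

Evaluate F(2, 3, 0) term-by-term (mod 7).
  -3*X**2 ↦ -3·4·1·1 = -12
  -3*X*Y ↦ -3·2·3·1 = -18
  Y**2 ↦ 1·1·9·1 = 9
  -3*Y*Z ↦ -3·1·3·0 = 0
Sum: F(2, 3, 0) = (-12) + (-18) + (9) + (0) = -21.
Reducing mod 7: -21 ≡ 0 (mod 7).
Since F(a, b, c) ≡ 0 (mod 7), P lies on the curve.


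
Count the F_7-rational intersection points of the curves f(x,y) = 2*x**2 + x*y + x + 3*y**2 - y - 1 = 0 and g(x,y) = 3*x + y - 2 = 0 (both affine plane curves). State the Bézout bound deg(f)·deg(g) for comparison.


Common zeros: ∅; count = 0; Bézout bound = 2.

deg(f) = 2, deg(g) = 1, so Bézout bound = 2.
Scan x ∈ F_7. For each x, list the y ∈ F_7 with f(x, y) ≡ 0 and those with g(x, y) ≡ 0 (mod 7); the common zeros in that column are the intersection.
  x = 0: f ≡ 0 at y ∈ ∅; g ≡ 0 at y ∈ {2}; common: ∅.
  x = 1: f ≡ 0 at y ∈ {2, 5}; g ≡ 0 at y ∈ {6}; common: ∅.
  x = 2: f ≡ 0 at y ∈ ∅; g ≡ 0 at y ∈ {3}; common: ∅.
  x = 3: f ≡ 0 at y ∈ {5, 6}; g ≡ 0 at y ∈ {0}; common: ∅.
  x = 4: f ≡ 0 at y ∈ {0, 6}; g ≡ 0 at y ∈ {4}; common: ∅.
  x = 5: f ≡ 0 at y ∈ ∅; g ≡ 0 at y ∈ {1}; common: ∅.
  x = 6: f ≡ 0 at y ∈ {0, 3}; g ≡ 0 at y ∈ {5}; common: ∅.
Collecting: common zeros = ∅, so the count is 0.
Comparison with the Bézout bound: 0 ≤ 2 = deg(f)·deg(g), as expected for curves with no common component (the affine F_7-count falls short of the bound because intersections may lie at infinity, over extension fields, or carry multiplicity).


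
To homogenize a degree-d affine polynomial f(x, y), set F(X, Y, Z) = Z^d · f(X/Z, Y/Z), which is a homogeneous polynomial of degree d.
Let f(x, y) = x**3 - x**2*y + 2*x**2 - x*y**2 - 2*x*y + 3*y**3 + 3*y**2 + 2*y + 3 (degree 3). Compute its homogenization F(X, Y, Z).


F(X, Y, Z) = X**3 - X**2*Y + 2*X**2*Z - X*Y**2 - 2*X*Y*Z + 3*Y**3 + 3*Y**2*Z + 2*Y*Z**2 + 3*Z**3

deg(f) = 3.
Substitute x = X/Z, y = Y/Z into f, then multiply by Z^3.
  monomial 1·x^3·y^0 ↦ 1·X^3·Y^0·Z^0.
  monomial -1·x^2·y^1 ↦ -1·X^2·Y^1·Z^0.
  monomial 2·x^2·y^0 ↦ 2·X^2·Y^0·Z^1.
  monomial -1·x^1·y^2 ↦ -1·X^1·Y^2·Z^0.
  monomial -2·x^1·y^1 ↦ -2·X^1·Y^1·Z^1.
  monomial 3·x^0·y^3 ↦ 3·X^0·Y^3·Z^0.
  monomial 3·x^0·y^2 ↦ 3·X^0·Y^2·Z^1.
  monomial 2·x^0·y^1 ↦ 2·X^0·Y^1·Z^2.
  monomial 3·x^0·y^0 ↦ 3·X^0·Y^0·Z^3.
Collecting: F(X, Y, Z) = X**3 - X**2*Y + 2*X**2*Z - X*Y**2 - 2*X*Y*Z + 3*Y**3 + 3*Y**2*Z + 2*Y*Z**2 + 3*Z**3.


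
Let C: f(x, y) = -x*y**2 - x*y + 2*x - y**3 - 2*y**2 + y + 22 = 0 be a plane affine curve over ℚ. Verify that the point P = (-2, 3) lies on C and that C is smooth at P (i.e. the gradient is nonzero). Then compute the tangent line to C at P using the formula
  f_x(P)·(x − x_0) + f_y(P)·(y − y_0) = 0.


Tangent line at P: -10*x - 24*y + 52 = 0.

Step 1: f(-2, 3) = 0, so P lies on C.
Step 2: partial derivatives
  f_x(x, y) = -y**2 - y + 2, f_y(x, y) = -2*x*y - x - 3*y**2 - 4*y + 1.
  f_x(P) = -10, f_y(P) = -24 (gradient nonzero, so P is smooth).
Step 3: tangent line at P: -10·(x − -2) + -24·(y − 3) = 0.
Expanding: -10*x - 24*y + 52 = 0.


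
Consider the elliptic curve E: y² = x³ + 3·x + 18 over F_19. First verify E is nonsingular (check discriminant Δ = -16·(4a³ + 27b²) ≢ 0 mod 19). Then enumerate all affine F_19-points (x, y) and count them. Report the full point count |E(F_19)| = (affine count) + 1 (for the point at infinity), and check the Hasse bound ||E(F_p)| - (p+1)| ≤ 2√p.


Affine points = {(3, 4), (3, 15), (5, 5), (5, 14), (6, 9), (6, 10), (14, 7), (14, 12), (16, 1), (16, 18), (17, 2), (17, 17)}; affine count = 12; |E(F_19)| = 13.

Discriminant check: Δ ∝ 4a³ + 27b² = 4·3³ + 27·18² = 4·27 + 27·324 ≡ 2 (mod 19). Nonzero ⇒ E is nonsingular.
For each x ∈ F_19, compute rhs = x³ + 3·x + 18 mod 19, then count y ∈ F_19 with y² ≡ rhs.
  x = 0: rhs = 18, matching y values: none (0 points).
  x = 1: rhs = 3, matching y values: none (0 points).
  x = 2: rhs = 13, matching y values: none (0 points).
  x = 3: rhs = 16, matching y values: 4, 15 (2 points).
  x = 4: rhs = 18, matching y values: none (0 points).
  x = 5: rhs = 6, matching y values: 5, 14 (2 points).
  x = 6: rhs = 5, matching y values: 9, 10 (2 points).
  x = 7: rhs = 2, matching y values: none (0 points).
  x = 8: rhs = 3, matching y values: none (0 points).
  x = 9: rhs = 14, matching y values: none (0 points).
  x = 10: rhs = 3, matching y values: none (0 points).
  x = 11: rhs = 14, matching y values: none (0 points).
  x = 12: rhs = 15, matching y values: none (0 points).
  x = 13: rhs = 12, matching y values: none (0 points).
  x = 14: rhs = 11, matching y values: 7, 12 (2 points).
  x = 15: rhs = 18, matching y values: none (0 points).
  x = 16: rhs = 1, matching y values: 1, 18 (2 points).
  x = 17: rhs = 4, matching y values: 2, 17 (2 points).
  x = 18: rhs = 14, matching y values: none (0 points).
Total affine count: 12.
Full point count |E(F_19)| = 12 + 1 = 13.
Hasse bound: |13 − (19+1)| = |-7| = 7 ≤ 2√19 ≈ 8.7178 ✓.


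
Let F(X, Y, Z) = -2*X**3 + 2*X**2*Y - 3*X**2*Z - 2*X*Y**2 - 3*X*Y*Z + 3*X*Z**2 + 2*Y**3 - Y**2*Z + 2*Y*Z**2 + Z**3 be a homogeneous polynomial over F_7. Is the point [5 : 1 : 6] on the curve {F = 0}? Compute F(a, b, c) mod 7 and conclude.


F(5,1,6) ≡ 4 (mod 7); P is NOT on the curve.

Evaluate F(5, 1, 6) term-by-term (mod 7).
  -2*X**3 ↦ -2·125·1·1 = -250
  2*X**2*Y ↦ 2·25·1·1 = 50
  -3*X**2*Z ↦ -3·25·1·6 = -450
  -2*X*Y**2 ↦ -2·5·1·1 = -10
  -3*X*Y*Z ↦ -3·5·1·6 = -90
  3*X*Z**2 ↦ 3·5·1·36 = 540
  2*Y**3 ↦ 2·1·1·1 = 2
  -Y**2*Z ↦ -1·1·1·6 = -6
  2*Y*Z**2 ↦ 2·1·1·36 = 72
  Z**3 ↦ 1·1·1·216 = 216
Sum: F(5, 1, 6) = (-250) + (50) + (-450) + (-10) + (-90) + (540) + (2) + (-6) + (72) + (216) = 74.
Reducing mod 7: 74 ≡ 4 (mod 7).
Since F(a, b, c) ≡ 4 ≠ 0 (mod 7), P does NOT lie on the curve.


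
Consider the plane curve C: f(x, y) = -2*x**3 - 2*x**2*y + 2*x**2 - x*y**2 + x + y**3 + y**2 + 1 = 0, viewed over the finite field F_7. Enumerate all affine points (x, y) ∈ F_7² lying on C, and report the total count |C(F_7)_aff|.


Affine F_7-points: {(3, 3), (4, 0), (4, 4), (4, 6), (6, 6)}; count = 5.

For each of the 49 pairs (x, y) ∈ F_7², evaluate f(x, y) mod 7. Record the zeros.
  x = 0: [0↦1, 1↦3, 2↦6, 3↦2, 4↦4, 5↦4, 6↦1]  zeros at y ∈ ∅
  x = 1: [0↦2, 1↦1, 2↦6, 3↦2, 4↦2, 5↦5, 6↦3]  zeros at y ∈ ∅
  x = 2: [0↦2, 1↦1, 2↦4, 3↦3, 4↦4, 5↦6, 6↦1]  zeros at y ∈ ∅
  x = 3: [0↦3, 1↦5, 2↦2, 3↦0, 4↦5, 5↦2, 6↦4]  zeros at y ∈ {3}
  x = 4: [0↦0, 1↦1, 2↦2, 3↦2, 4↦0, 5↦2, 6↦0]  zeros at y ∈ {0, 4, 6}
  x = 5: [0↦2, 1↦5, 2↦6, 3↦4, 4↦5, 5↦1, 6↦5]  zeros at y ∈ ∅
  x = 6: [0↦4, 1↦5, 2↦2, 3↦1, 4↦1, 5↦1, 6↦0]  zeros at y ∈ {6}
Collecting zeros: affine points = {(3, 3), (4, 0), (4, 4), (4, 6), (6, 6)}.
Total count |C(F_7)_aff| = 5.
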